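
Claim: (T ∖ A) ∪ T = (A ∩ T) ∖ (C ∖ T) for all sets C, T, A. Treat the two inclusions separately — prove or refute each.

Only the reverse inclusion holds.

(⟹) This inclusion fails. Take C = ∅, T = {1}, A = ∅; then 1 ∈ (T ∖ A) ∪ T but 1 ∉ (A ∩ T) ∖ (C ∖ T).

(⟸) Let x ∈ (A ∩ T) ∖ (C ∖ T). Then either x ∈ T ∩ A and x ∉ C; or x ∈ C ∩ T ∩ A. In each case x ∈ (T ∖ A) ∪ T, so (A ∩ T) ∖ (C ∖ T) ⊆ (T ∖ A) ∪ T.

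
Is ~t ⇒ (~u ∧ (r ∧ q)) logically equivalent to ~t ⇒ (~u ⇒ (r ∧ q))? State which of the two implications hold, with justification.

Only the forward direction holds.

Converse. This fails. Under q = F, r = F, t = F, u = T, the left side is false but the right side is true.

Forward direction. Assume the antecedent. If t is true, ~t ⇒ (~u ⇒ (r ∧ q)) reduces to true regardless of the other variables. If t is false, the antecedent forces (q = T, r = T, t = F, u = F), and ~t ⇒ (~u ⇒ (r ∧ q)) holds there. Either way ~t ⇒ (~u ⇒ (r ∧ q)) holds.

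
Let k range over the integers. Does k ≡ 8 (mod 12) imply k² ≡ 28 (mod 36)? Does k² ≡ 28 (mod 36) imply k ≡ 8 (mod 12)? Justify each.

(⇒) fails and (⇐) fails.

(⇒) This fails: take k = 20. Then 20 ≡ 8 (mod 12), but 20² = 400 ≡ 4 (mod 36), not 28.

(⇐) This fails: take k = 10. Then 10² = 100 ≡ 28 (mod 36), yet 10 ≡ 10 (mod 12), not 8.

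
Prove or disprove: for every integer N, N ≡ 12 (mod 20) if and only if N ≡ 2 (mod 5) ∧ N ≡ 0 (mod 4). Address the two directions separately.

Both implications hold.

(⇐) If N ≡ 2 (mod 5) and N ≡ 0 (mod 4), then by the Chinese remainder theorem N ≡ 12 (mod 20). This is exactly N ≡ 12 (mod 20).

(⇒) Suppose N ≡ 12 (mod 20); write N = 20j + 12. Since 5 ∣ 20, reducing mod 5 gives N ≡ 12 ≡ 2 (mod 5); since 4 ∣ 20, reducing mod 4 gives N ≡ 12 ≡ 0 (mod 4).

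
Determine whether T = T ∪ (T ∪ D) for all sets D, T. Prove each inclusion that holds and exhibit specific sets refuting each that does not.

Only the forward inclusion holds.

(⊇) This inclusion fails. Take D = {1}, T = ∅; then 1 ∈ T ∪ (T ∪ D) but 1 ∉ T.

(⊆) Let x ∈ T. Then either x ∈ T and x ∉ D; or x ∈ D ∩ T. In each case x ∈ T ∪ (T ∪ D), so T ⊆ T ∪ (T ∪ D).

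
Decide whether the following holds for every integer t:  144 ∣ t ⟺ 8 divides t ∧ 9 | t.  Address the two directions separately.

[⇐] This fails: take t = 72. Both 8 ∣ 72 and 9 ∣ 72, yet 72 is not a multiple of 144 (since 72 = 0·144 + 72), so 144 ∤ 72.

[⇒] If 144 ∣ t, write t = 144q. Since 144 = 18·8, t = 8·(18q), so 8 ∣ t; and since 144 = 16·9, t = 9·(16q), so 9 ∣ t.

The forward direction holds; the converse fails.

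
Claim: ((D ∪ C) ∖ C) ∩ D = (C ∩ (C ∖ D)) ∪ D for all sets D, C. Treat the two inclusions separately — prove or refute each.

(⊆) Let x ∈ ((D ∪ C) ∖ C) ∩ D. Then x ∈ D and x ∉ C, from which x ∈ (C ∩ (C ∖ D)) ∪ D.

(⊇) This inclusion fails. Take D = ∅, C = {1}; then 1 ∈ (C ∩ (C ∖ D)) ∪ D but 1 ∉ ((D ∪ C) ∖ C) ∩ D.

The sets are not equal: only the forward inclusion holds.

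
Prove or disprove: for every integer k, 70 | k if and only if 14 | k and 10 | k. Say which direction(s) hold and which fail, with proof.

[⇒] If 70 ∣ k, write k = 70q. Since 70 = 5·14, k = 14·(5q), so 14 ∣ k; and since 70 = 7·10, k = 10·(7q), so 10 ∣ k.

[⇐] Suppose 14 ∣ k and 10 ∣ k. Any common multiple of 14 and 10 is a multiple of their lcm; here lcm(14, 10) = 14·10/gcd(14, 10) = 140/2 = 70, so 70 ∣ k.

Both implications hold.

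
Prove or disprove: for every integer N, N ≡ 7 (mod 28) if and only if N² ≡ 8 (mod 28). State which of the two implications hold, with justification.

Neither direction holds.

(⟹) This fails: take N = 7. Then 7 ≡ 7 (mod 28), but 7² = 49 ≡ 21 (mod 28), not 8.

(⟸) This fails: take N = 6. Then 6² = 36 ≡ 8 (mod 28), yet 6 ≡ 6 (mod 28), not 7.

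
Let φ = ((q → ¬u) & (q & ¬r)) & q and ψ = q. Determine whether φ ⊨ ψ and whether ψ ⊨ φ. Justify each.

(⇒) holds; (⇐) fails.

(⇒) Assume the antecedent. If u is true, the antecedent cannot hold. If u is false, the antecedent forces (u = F, q = T, r = F), and q holds there. Either way q holds.

(⇐) This fails. Under u = T, q = T, r = F, the left side is false but the right side is true.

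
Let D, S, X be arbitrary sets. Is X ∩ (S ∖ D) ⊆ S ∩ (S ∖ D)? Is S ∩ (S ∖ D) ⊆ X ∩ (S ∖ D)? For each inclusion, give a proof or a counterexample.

The sets are not equal: only the forward inclusion holds.

(⟸) This inclusion fails. Take D = ∅, S = {1}, X = ∅; then 1 ∈ S ∩ (S ∖ D) but 1 ∉ X ∩ (S ∖ D).

(⟹) Let x ∈ X ∩ (S ∖ D). Then x ∈ S ∩ X and x ∉ D, from which x ∈ S ∩ (S ∖ D).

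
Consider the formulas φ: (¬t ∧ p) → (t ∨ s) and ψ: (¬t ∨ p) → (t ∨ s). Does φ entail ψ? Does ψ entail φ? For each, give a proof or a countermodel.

(⇒) fails; (⇐) holds.

(⇒) This fails. Under p = F, s = F, t = F, the left side is true but the right side is false.

(⇐) Assume the antecedent. If s is true, (¬t ∧ p) → (t ∨ s) reduces to true regardless of the other variables. If s is false, the antecedent forces (p = F, s = F, t = T) or (p = T, s = F, t = T), and (¬t ∧ p) → (t ∨ s) holds there. Either way (¬t ∧ p) → (t ∨ s) holds.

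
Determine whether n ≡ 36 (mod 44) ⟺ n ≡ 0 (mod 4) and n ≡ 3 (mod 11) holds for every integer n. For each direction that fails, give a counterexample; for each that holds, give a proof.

Both directions hold.

(←) If n ≡ 0 (mod 4) and n ≡ 3 (mod 11), then by the Chinese remainder theorem n ≡ 36 (mod 44). This is exactly n ≡ 36 (mod 44).

(→) Suppose n ≡ 36 (mod 44); write n = 44j + 36. Since 4 ∣ 44, reducing mod 4 gives n ≡ 36 ≡ 0 (mod 4); since 11 ∣ 44, reducing mod 11 gives n ≡ 36 ≡ 3 (mod 11).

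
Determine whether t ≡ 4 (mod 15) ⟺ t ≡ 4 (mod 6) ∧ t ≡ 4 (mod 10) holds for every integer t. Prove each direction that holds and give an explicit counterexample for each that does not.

The forward direction fails; the converse holds.

Forward direction. This fails: t = 19 gives 19 ≡ 4 (mod 15) but 19 ≡ 1 (mod 6), so the conjunction on the right does not hold.

Converse. If t ≡ 4 (mod 6) and t ≡ 4 (mod 10), then by the Chinese remainder theorem t ≡ 4 (mod 30). Since 4 ≡ 4 (mod 15) and 15 ∣ 30, we get t ≡ 4 (mod 15).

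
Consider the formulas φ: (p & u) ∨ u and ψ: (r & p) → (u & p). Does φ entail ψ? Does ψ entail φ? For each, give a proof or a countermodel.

Forward direction. Assume the antecedent. If u is true, (r & p) → (u & p) reduces to true regardless of the other variables. If u is false, the antecedent cannot hold. Either way (r & p) → (u & p) holds.

Converse. This fails. Under u = F, r = F, p = F, the left side is false but the right side is true.

Only the forward implication holds.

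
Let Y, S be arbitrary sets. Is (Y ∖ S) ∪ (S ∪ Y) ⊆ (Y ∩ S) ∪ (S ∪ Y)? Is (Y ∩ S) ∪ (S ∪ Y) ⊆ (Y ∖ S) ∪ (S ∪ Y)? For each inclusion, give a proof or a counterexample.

Both inclusions hold.

(⟸) Let x ∈ (Y ∩ S) ∪ (S ∪ Y). Then either x ∈ Y and x ∉ S; or x ∈ S and x ∉ Y; or x ∈ Y ∩ S. In each case x ∈ (Y ∖ S) ∪ (S ∪ Y), so (Y ∩ S) ∪ (S ∪ Y) ⊆ (Y ∖ S) ∪ (S ∪ Y).

(⟹) Let x ∈ (Y ∖ S) ∪ (S ∪ Y). Then either x ∈ Y and x ∉ S; or x ∈ S and x ∉ Y; or x ∈ Y ∩ S. In each case x ∈ (Y ∩ S) ∪ (S ∪ Y), so (Y ∖ S) ∪ (S ∪ Y) ⊆ (Y ∩ S) ∪ (S ∪ Y).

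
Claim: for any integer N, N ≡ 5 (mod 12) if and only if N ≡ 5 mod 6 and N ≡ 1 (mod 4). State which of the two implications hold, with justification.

Both directions hold; the statement is true.

(←) If N ≡ 5 (mod 6) and N ≡ 1 (mod 4), then by the Chinese remainder theorem N ≡ 5 (mod 12). This is exactly N ≡ 5 (mod 12).

(→) Suppose N ≡ 5 (mod 12); write N = 12j + 5. Since 6 ∣ 12, reducing mod 6 gives N ≡ 5 (mod 6); since 4 ∣ 12, reducing mod 4 gives N ≡ 5 ≡ 1 (mod 4).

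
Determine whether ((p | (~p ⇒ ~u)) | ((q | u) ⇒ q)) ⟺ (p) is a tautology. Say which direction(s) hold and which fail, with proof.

The forward direction fails; the converse holds.

Forward direction. This fails. Under p = F, u = F, q = F, the left side is true but the right side is false.

Converse. Assume the antecedent. If p is true, the consequent reduces to true regardless of the other variables. If p is false, the antecedent cannot hold. Either way the consequent holds.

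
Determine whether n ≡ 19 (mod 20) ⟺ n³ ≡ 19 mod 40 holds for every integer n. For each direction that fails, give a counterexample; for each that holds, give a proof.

Not equivalent: only (⇐) holds.

(←) The residues r modulo 40 with r³ ≡ 19 (mod 40) are exactly {19}, and each is ≡ 19 (mod 20).

(→) This fails: take n = 39. Then 39 ≡ 19 (mod 20), but 39³ = 59319 ≡ 39 (mod 40), not 19.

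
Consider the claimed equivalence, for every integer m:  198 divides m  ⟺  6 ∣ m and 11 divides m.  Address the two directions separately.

Only the forward implication holds.

(⟸) This fails: take m = 66. Both 6 ∣ 66 and 11 ∣ 66, yet 66 is not a multiple of 198 (since 66 = 0·198 + 66), so 198 ∤ 66.

(⟹) If 198 ∣ m, write m = 198q. Since 198 = 33·6, m = 6·(33q), so 6 ∣ m; and since 198 = 18·11, m = 11·(18q), so 11 ∣ m.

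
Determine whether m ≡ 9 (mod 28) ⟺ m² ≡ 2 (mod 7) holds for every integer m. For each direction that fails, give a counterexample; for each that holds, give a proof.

Neither direction holds.

[⇒] This fails: take m = 9. Then 9 ≡ 9 (mod 28), but 9² = 81 ≡ 4 (mod 7), not 2.

[⇐] This fails: take m = 3. Then 3² = 9 ≡ 2 (mod 7), yet 3 ≡ 3 (mod 28), not 9.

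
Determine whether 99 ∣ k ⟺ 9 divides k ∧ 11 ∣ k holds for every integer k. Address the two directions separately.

(→) If 99 ∣ k, write k = 99q. Since 99 = 11·9, k = 9·(11q), so 9 ∣ k; and since 99 = 9·11, k = 11·(9q), so 11 ∣ k.

(←) Suppose 9 ∣ k and 11 ∣ k. Any common multiple of 9 and 11 is a multiple of their lcm; here gcd(9, 11) = 1, so lcm(9, 11) = 9·11 = 99, so 99 ∣ k.

Both implications hold.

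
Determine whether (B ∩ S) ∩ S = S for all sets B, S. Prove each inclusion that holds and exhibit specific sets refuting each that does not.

Forward inclusion. Let x ∈ (B ∩ S) ∩ S. Then x ∈ B ∩ S, from which x ∈ S.

Reverse inclusion. This inclusion fails. Take B = ∅, S = {1}; then 1 ∈ S but 1 ∉ (B ∩ S) ∩ S.

The sets are not equal: only the forward inclusion holds.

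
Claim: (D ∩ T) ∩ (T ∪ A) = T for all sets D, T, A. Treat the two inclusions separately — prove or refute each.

(⊆) holds; (⊇) fails.

(⟹) Let x ∈ (D ∩ T) ∩ (T ∪ A). Then either x ∈ D ∩ T and x ∉ A; or x ∈ D ∩ T ∩ A. In each case x ∈ T, so (D ∩ T) ∩ (T ∪ A) ⊆ T.

(⟸) This inclusion fails. Take D = ∅, T = {1}, A = ∅; then 1 ∈ T but 1 ∉ (D ∩ T) ∩ (T ∪ A).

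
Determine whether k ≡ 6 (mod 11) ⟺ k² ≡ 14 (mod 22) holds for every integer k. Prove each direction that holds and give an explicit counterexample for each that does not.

Forward direction. This fails: take k = 17. Then 17 ≡ 6 (mod 11), but 17² = 289 ≡ 3 (mod 22), not 14.

Converse. This fails: take k = 16. Then 16² = 256 ≡ 14 (mod 22), yet 16 ≡ 5 (mod 11), not 6.

Neither direction holds.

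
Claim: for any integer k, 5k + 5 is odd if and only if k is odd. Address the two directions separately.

Neither implication holds.

(⇒) This fails: k = 6 gives 5k + 5 = 35, which is odd, but 6 is even, not odd.

(⇐) This also fails: k = 1 is odd, but 5k + 5 = 10 is even, not odd.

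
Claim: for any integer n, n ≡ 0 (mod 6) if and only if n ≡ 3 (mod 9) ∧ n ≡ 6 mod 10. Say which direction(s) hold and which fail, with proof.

Only the reverse direction holds.

(⟸) If n ≡ 3 (mod 9) and n ≡ 6 (mod 10), then by the Chinese remainder theorem n ≡ 66 (mod 90). Since 66 ≡ 0 (mod 6) and 6 ∣ 90, we get n ≡ 0 (mod 6).

(⟹) This fails: n = 0 gives 0 ≡ 0 (mod 6) but 0 ≡ 0 (mod 9), so the conjunction on the right does not hold.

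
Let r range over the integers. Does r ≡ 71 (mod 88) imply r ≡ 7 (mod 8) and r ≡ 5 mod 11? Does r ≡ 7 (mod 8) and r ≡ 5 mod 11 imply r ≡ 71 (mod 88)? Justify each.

Both directions hold; the statement is true.

(⟸) If r ≡ 7 (mod 8) and r ≡ 5 (mod 11), then by the Chinese remainder theorem r ≡ 71 (mod 88). This is exactly r ≡ 71 (mod 88).

(⟹) Suppose r ≡ 71 (mod 88); write r = 88j + 71. Since 8 ∣ 88, reducing mod 8 gives r ≡ 71 ≡ 7 (mod 8); since 11 ∣ 88, reducing mod 11 gives r ≡ 71 ≡ 5 (mod 11).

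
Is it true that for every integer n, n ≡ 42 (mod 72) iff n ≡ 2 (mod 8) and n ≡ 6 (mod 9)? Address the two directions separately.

[⇒] Suppose n ≡ 42 (mod 72); write n = 72j + 42. Since 8 ∣ 72, reducing mod 8 gives n ≡ 42 ≡ 2 (mod 8); since 9 ∣ 72, reducing mod 9 gives n ≡ 42 ≡ 6 (mod 9).

[⇐] Conversely, if n ≡ 2 (mod 8) and n ≡ 6 (mod 9), then by the Chinese remainder theorem n ≡ 42 (mod 72). This is exactly n ≡ 42 (mod 72).

Equivalent; both directions hold.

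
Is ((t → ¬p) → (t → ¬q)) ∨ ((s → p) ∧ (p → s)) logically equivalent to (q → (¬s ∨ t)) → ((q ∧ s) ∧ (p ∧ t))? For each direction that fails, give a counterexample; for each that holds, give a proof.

[⇒] This fails. Under p = F, t = F, q = F, s = F, the left side is true but the right side is false.

[⇐] Assume the antecedent. If p is true, the consequent reduces to true regardless of the other variables. If p is false, the antecedent forces (p = F, t = F, q = T, s = T), and the consequent holds there. Either way the consequent holds.

Not equivalent: only (⇐) holds.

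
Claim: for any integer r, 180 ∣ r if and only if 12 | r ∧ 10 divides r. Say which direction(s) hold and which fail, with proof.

Forward direction. If 180 ∣ r, write r = 180q. Since 180 = 15·12, r = 12·(15q), so 12 ∣ r; and since 180 = 18·10, r = 10·(18q), so 10 ∣ r.

Converse. This fails: take r = 60. Both 12 ∣ 60 and 10 ∣ 60, yet 60 is not a multiple of 180 (since 60 = 0·180 + 60), so 180 ∤ 60.

Not equivalent: only (⇒) holds.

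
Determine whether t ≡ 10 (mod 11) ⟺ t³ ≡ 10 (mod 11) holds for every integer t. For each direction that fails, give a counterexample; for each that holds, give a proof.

Both directions hold.

Forward direction. Suppose t ≡ 10 (mod 11). Write t = 11j + 10. Then (11j + 10)³ = 1331j³ + 3630j² + 3300j + 1000 = 11(121j³ + 330j² + 300j + 90) + 10, so t³ ≡ 10 (mod 11).

Converse. Suppose t³ ≡ 10 (mod 11). The only residue r in {0, …, 10} with r³ ≡ 10 (mod 11) is r = 10, so t ≡ 10 (mod 11).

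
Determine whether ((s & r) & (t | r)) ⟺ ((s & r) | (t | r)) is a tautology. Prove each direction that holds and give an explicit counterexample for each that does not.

(⟸) This fails. Under s = F, t = T, r = F, the left side is false but the right side is true.

(⟹) Assume the antecedent. If s is true, the antecedent forces (s = T, t = F, r = T) or (s = T, t = T, r = T), and (s & r) | (t | r) holds there. If s is false, the antecedent cannot hold. Either way (s & r) | (t | r) holds.

Only the forward direction holds.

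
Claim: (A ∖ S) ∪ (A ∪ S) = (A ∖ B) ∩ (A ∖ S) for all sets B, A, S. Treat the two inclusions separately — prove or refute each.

(⟹) This inclusion fails. Take B = {1}, A = {1}, S = ∅; then 1 ∈ (A ∖ S) ∪ (A ∪ S) but 1 ∉ (A ∖ B) ∩ (A ∖ S).

(⟸) Let x ∈ (A ∖ B) ∩ (A ∖ S). Then x ∈ A and x ∉ B, S, from which x ∈ (A ∖ S) ∪ (A ∪ S).

Only the reverse inclusion holds.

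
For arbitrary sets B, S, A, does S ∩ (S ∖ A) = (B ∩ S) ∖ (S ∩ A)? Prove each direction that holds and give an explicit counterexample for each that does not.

(⊆) This inclusion fails. Take B = ∅, S = {1}, A = ∅; then 1 ∈ S ∩ (S ∖ A) but 1 ∉ (B ∩ S) ∖ (S ∩ A).

(⊇) Let x ∈ (B ∩ S) ∖ (S ∩ A). Then x ∈ B ∩ S and x ∉ A, from which x ∈ S ∩ (S ∖ A).

(⊆) fails; (⊇) holds.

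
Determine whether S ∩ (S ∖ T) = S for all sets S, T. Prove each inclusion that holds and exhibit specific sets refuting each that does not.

(⟹) Let x ∈ S ∩ (S ∖ T). Then x ∈ S and x ∉ T, from which x ∈ S.

(⟸) This inclusion fails. Take S = {1}, T = {1}; then 1 ∈ S but 1 ∉ S ∩ (S ∖ T).

Only the forward inclusion holds.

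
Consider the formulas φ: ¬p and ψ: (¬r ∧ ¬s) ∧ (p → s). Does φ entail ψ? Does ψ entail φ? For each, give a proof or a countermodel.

Not equivalent: only (⇐) holds.

(⇐) Assume the antecedent. If p is true, the antecedent cannot hold. If p is false, ¬p reduces to true regardless of the other variables. Either way ¬p holds.

(⇒) This fails. Under p = F, s = T, r = F, the left side is true but the right side is false.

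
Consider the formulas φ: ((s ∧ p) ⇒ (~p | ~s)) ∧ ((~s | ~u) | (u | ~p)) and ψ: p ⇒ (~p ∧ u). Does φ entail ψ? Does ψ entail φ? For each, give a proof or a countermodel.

Only the reverse direction holds.

(→) This fails. Under p = T, u = F, s = F, the left side is true but the right side is false.

(←) Assume the antecedent. If p is true, the antecedent cannot hold. If p is false, the consequent reduces to true regardless of the other variables. Either way the consequent holds.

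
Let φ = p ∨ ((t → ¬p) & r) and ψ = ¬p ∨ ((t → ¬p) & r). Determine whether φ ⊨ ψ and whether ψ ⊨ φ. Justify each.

Both directions fail.

(→) This fails. Under r = F, p = T, t = F, the left side is true but the right side is false.

(←) This fails. Under r = F, p = F, t = F, the left side is false but the right side is true.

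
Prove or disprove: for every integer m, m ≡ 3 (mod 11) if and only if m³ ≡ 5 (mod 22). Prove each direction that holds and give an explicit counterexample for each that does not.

(⇒) This fails: take m = 14. Then 14 ≡ 3 (mod 11), but 14³ = 2744 ≡ 16 (mod 22), not 5.

(⇐) Conversely, the residues r modulo 22 with r³ ≡ 5 (mod 22) are exactly {3}, and each is ≡ 3 (mod 11).

Only the converse holds.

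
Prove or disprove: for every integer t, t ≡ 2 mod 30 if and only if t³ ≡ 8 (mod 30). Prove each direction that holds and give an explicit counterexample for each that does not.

Both directions hold; the statement is true.

Forward direction. Suppose t ≡ 2 mod 30. Write t = 30j + 2. Then (30j + 2)³ = 27000j³ + 5400j² + 360j + 8 = 30(900j³ + 180j² + 12j) + 8, so t³ ≡ 8 (mod 30).

Converse. Suppose t³ ≡ 8 (mod 30). The only residue r in {0, …, 29} with r³ ≡ 8 (mod 30) is r = 2, so t ≡ 2 (mod 30).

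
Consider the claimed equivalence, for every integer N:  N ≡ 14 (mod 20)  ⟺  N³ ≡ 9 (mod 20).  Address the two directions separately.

Both directions fail.

[⇒] This fails: take N = 14. Then 14 ≡ 14 (mod 20), but 14³ = 2744 ≡ 4 (mod 20), not 9.

[⇐] This fails: take N = 9. Then 9³ = 729 ≡ 9 (mod 20), yet 9 ≡ 9 (mod 20), not 14.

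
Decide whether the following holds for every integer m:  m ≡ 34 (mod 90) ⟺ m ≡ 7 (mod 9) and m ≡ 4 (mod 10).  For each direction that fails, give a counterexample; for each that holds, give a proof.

Both implications hold.

(⟹) Suppose m ≡ 34 (mod 90); write m = 90j + 34. Since 9 ∣ 90, reducing mod 9 gives m ≡ 34 ≡ 7 (mod 9); since 10 ∣ 90, reducing mod 10 gives m ≡ 34 ≡ 4 (mod 10).

(⟸) Conversely, if m ≡ 7 (mod 9) and m ≡ 4 (mod 10), then by the Chinese remainder theorem m ≡ 34 (mod 90). This is exactly m ≡ 34 (mod 90).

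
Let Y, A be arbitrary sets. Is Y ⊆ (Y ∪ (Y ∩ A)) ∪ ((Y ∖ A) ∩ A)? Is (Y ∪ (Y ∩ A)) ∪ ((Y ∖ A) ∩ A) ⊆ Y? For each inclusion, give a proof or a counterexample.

(⊇) Let x ∈ (Y ∪ (Y ∩ A)) ∪ ((Y ∖ A) ∩ A). Then either x ∈ Y and x ∉ A; or x ∈ Y ∩ A. In each case x ∈ Y, so (Y ∪ (Y ∩ A)) ∪ ((Y ∖ A) ∩ A) ⊆ Y.

(⊆) Let x ∈ Y. Then either x ∈ Y and x ∉ A; or x ∈ Y ∩ A. In each case x ∈ (Y ∪ (Y ∩ A)) ∪ ((Y ∖ A) ∩ A), so Y ⊆ (Y ∪ (Y ∩ A)) ∪ ((Y ∖ A) ∩ A).

The two sets are equal.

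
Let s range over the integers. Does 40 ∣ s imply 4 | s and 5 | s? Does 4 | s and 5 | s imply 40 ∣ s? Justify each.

Forward direction. If 40 ∣ s, write s = 40q. Since 40 = 10·4, s = 4·(10q), so 4 ∣ s; and since 40 = 8·5, s = 5·(8q), so 5 ∣ s.

Converse. This fails: take s = 20. Both 4 ∣ 20 and 5 ∣ 20, yet 20 is not a multiple of 40 (since 20 = 0·40 + 20), so 40 ∤ 20.

Only the forward direction holds.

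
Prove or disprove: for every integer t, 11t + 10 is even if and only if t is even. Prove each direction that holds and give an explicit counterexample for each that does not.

(⟸) Suppose t is even; write t = 2j. Then 11t + 10 = 11·(2j) + 10 = 2·11j + 10, which is even.

(⟹) Suppose 11t + 10 is even. Since 11 is odd, 11t and t have the same parity, so 11t + 10 ≡ t + 10 (mod 2). As 10 is even, 11t + 10 is even exactly when t is even. Thus t is even.

The biconditional holds.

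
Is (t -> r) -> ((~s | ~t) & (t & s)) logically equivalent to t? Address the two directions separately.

Only the forward implication holds.

Forward direction. Assume the antecedent. If s is true, the antecedent forces (s = T, t = T, r = F), and t holds there. If s is false, the antecedent forces (s = F, t = T, r = F), and t holds there. Either way t holds.

Converse. This fails. Under s = F, t = T, r = T, the left side is false but the right side is true.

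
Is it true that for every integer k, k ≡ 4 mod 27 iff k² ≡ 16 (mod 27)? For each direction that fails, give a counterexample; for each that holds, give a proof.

[⇒] Suppose k ≡ 4 mod 27. Write k = 27j + 4. Then (27j + 4)² = 729j² + 216j + 16 = 27(27j² + 8j) + 16, so k² ≡ 16 (mod 27).

[⇐] This fails: take k = 23. Then 23² = 529 ≡ 16 (mod 27), yet 23 ≡ 23 (mod 27), not 4.

(⇒) holds; (⇐) fails.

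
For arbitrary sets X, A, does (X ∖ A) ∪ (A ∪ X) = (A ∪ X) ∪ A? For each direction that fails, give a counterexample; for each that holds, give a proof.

(⊆) Let x ∈ (X ∖ A) ∪ (A ∪ X). Then either x ∈ X and x ∉ A; or x ∈ A and x ∉ X; or x ∈ X ∩ A. In each case x ∈ (A ∪ X) ∪ A, so (X ∖ A) ∪ (A ∪ X) ⊆ (A ∪ X) ∪ A.

(⊇) Let x ∈ (A ∪ X) ∪ A. Then either x ∈ X and x ∉ A; or x ∈ A and x ∉ X; or x ∈ X ∩ A. In each case x ∈ (X ∖ A) ∪ (A ∪ X), so (A ∪ X) ∪ A ⊆ (X ∖ A) ∪ (A ∪ X).

The two sets are equal.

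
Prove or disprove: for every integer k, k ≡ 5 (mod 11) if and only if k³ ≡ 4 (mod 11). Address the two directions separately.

Forward direction. Suppose k ≡ 5 (mod 11). Write k = 11j + 5. Then (11j + 5)³ = 1331j³ + 1815j² + 825j + 125 = 11(121j³ + 165j² + 75j + 11) + 4, so k³ ≡ 4 (mod 11).

Converse. For the converse, argue contrapositively. If k ≢ 5 (mod 11), then k is congruent to one of 0, 1, 2, 3, 4, 6, 7, 8, 9, 10 modulo 11, and these give k³ ≡ 0, 1, 8, 5, 9, 7, 2, 6, 3, 10 respectively — never 4.

Equivalent; both directions hold.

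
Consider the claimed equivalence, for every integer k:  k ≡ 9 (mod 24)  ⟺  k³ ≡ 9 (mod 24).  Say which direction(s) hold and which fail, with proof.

[⇒] Suppose k ≡ 9 (mod 24). Write k = 24j + 9. Then (24j + 9)³ = 13824j³ + 15552j² + 5832j + 729 = 24(576j³ + 648j² + 243j + 30) + 9, so k³ ≡ 9 (mod 24).

[⇐] Conversely, suppose k³ ≡ 9 (mod 24). The only residue r in {0, …, 23} with r³ ≡ 9 (mod 24) is r = 9, so k ≡ 9 (mod 24).

Both directions hold; the statement is true.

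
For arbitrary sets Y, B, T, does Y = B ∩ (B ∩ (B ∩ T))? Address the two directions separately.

(⊆) fails and (⊇) fails.

(⟹) This inclusion fails. Take Y = {1}, B = ∅, T = ∅; then 1 ∈ Y but 1 ∉ B ∩ (B ∩ (B ∩ T)).

(⟸) This inclusion fails. Take Y = ∅, B = {1}, T = {1}; then 1 ∈ B ∩ (B ∩ (B ∩ T)) but 1 ∉ Y.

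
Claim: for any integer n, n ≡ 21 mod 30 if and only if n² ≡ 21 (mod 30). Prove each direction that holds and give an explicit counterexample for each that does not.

[⇒] Suppose n ≡ 21 mod 30. Write n = 30j + 21. Then (30j + 21)² = 900j² + 1260j + 441 = 30(30j² + 42j + 14) + 21, so n² ≡ 21 (mod 30).

[⇐] This fails: take n = 9. Then 9² = 81 ≡ 21 (mod 30), yet 9 ≡ 9 (mod 30), not 21.

Not equivalent: only (⇒) holds.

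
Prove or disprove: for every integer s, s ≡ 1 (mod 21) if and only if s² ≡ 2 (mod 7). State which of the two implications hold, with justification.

(⇒) This fails: take s = 1. Then 1 ≡ 1 (mod 21), but 1² = 1 ≡ 1 (mod 7), not 2.

(⇐) This fails: take s = 3. Then 3² = 9 ≡ 2 (mod 7), yet 3 ≡ 3 (mod 21), not 1.

(⇒) fails and (⇐) fails.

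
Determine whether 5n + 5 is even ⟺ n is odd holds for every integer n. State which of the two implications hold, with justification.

[⇒] Suppose 5n + 5 is even. Since 5 is odd, 5n and n have the same parity, so 5n + 5 ≡ n + 5 (mod 2). As 5 is odd, 5n + 5 is even exactly when n is odd. Thus n is odd.

[⇐] Conversely, suppose n is odd; write n = 2j + 1. Then 5n + 5 = 5·(2j + 1) + 5 = 2·5j + 10, which is even.

Both directions hold.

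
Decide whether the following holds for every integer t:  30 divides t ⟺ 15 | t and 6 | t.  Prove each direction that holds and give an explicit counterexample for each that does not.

[⇒] If 30 ∣ t, write t = 30q. Since 30 = 2·15, t = 15·(2q), so 15 ∣ t; and since 30 = 5·6, t = 6·(5q), so 6 ∣ t.

[⇐] Suppose 15 ∣ t and 6 ∣ t. Any common multiple of 15 and 6 is a multiple of their lcm; here lcm(15, 6) = 15·6/gcd(15, 6) = 90/3 = 30, so 30 ∣ t.

The biconditional holds.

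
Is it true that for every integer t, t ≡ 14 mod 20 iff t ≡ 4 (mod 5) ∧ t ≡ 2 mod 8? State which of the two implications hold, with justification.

Not equivalent: only (⇐) holds.

(⇒) This fails: t = 14 gives 14 ≡ 14 (mod 20) but 14 ≡ 6 (mod 8), so the conjunction on the right does not hold.

(⇐) Conversely, if t ≡ 4 (mod 5) and t ≡ 2 (mod 8), then by the Chinese remainder theorem t ≡ 34 (mod 40). Since 34 ≡ 14 (mod 20) and 20 ∣ 40, we get t ≡ 14 (mod 20).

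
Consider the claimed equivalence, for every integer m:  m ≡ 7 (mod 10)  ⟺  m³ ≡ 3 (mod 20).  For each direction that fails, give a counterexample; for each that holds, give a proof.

(←) The residues r modulo 20 with r³ ≡ 3 (mod 20) are exactly {7}, and each is ≡ 7 (mod 10).

(→) This fails: take m = 17. Then 17 ≡ 7 (mod 10), but 17³ = 4913 ≡ 13 (mod 20), not 3.

Only the reverse direction holds.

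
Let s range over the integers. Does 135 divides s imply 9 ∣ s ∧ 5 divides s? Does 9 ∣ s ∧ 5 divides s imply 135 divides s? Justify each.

(←) This fails: take s = 45. Both 9 ∣ 45 and 5 ∣ 45, yet 45 is not a multiple of 135 (since 45 = 0·135 + 45), so 135 ∤ 45.

(→) If 135 ∣ s, write s = 135q. Since 135 = 15·9, s = 9·(15q), so 9 ∣ s; and since 135 = 27·5, s = 5·(27q), so 5 ∣ s.

(⇒) holds; (⇐) fails.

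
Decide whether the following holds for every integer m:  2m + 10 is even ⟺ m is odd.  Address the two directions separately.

(⟸) Suppose m is odd. Since 2 is even, 2m is even for every m, so 2m + 10 has the same parity as 10, which is even. Hence 2m + 10 is even.

(⟹) This fails: take m = 6. Then 2m + 10 = 22, which is even, yet m = 6 is even, not odd.

Only the reverse direction holds.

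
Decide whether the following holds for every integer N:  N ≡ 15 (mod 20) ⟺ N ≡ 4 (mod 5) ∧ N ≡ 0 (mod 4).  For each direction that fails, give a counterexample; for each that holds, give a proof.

Both directions fail.

(⟹) This fails: N = 15 gives 15 ≡ 15 (mod 20) but 15 ≡ 0 (mod 5), so the conjunction on the right does not hold.

(⟸) This fails: N = 4 satisfies both congruences on the right (4 ≡ 4 mod 5 and 4 ≡ 0 mod 4) yet 4 ≡ 4 (mod 20), not 15.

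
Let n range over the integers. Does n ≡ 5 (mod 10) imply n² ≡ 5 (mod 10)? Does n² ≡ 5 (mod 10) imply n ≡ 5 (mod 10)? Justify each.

(→) Suppose n ≡ 5 (mod 10). Write n = 10j + 5. Then (10j + 5)² = 100j² + 100j + 25 = 10(10j² + 10j + 2) + 5, so n² ≡ 5 (mod 10).

(←) For the converse, argue contrapositively. If n ≢ 5 (mod 10), then n is congruent to one of 0, 1, 2, 3, 4, 6, 7, 8, 9 modulo 10, and these give n² ≡ 0, 1, 4, 9, 6, 6, 9, 4, 1 respectively — never 5.

Both implications hold.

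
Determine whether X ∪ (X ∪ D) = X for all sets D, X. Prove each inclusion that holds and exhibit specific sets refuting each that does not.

Only the reverse inclusion holds.

Forward inclusion. This inclusion fails. Take D = {1}, X = ∅; then 1 ∈ X ∪ (X ∪ D) but 1 ∉ X.

Reverse inclusion. Let x ∈ X. Then either x ∈ X and x ∉ D; or x ∈ D ∩ X. In each case x ∈ X ∪ (X ∪ D), so X ⊆ X ∪ (X ∪ D).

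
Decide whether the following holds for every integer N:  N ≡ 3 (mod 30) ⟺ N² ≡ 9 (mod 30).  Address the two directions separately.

(⇒) holds; (⇐) fails.

(⟹) Suppose N ≡ 3 (mod 30). Write N = 30j + 3. Then (30j + 3)² = 900j² + 180j + 9 = 30(30j² + 6j) + 9, so N² ≡ 9 (mod 30).

(⟸) This fails: take N = 27. Then 27² = 729 ≡ 9 (mod 30), yet 27 ≡ 27 (mod 30), not 3.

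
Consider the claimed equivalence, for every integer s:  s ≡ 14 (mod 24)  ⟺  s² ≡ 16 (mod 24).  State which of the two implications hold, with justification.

Neither implication holds.

(→) This fails: take s = 14. Then 14 ≡ 14 (mod 24), but 14² = 196 ≡ 4 (mod 24), not 16.

(←) This fails: take s = 4. Then 4² = 16 ≡ 16 (mod 24), yet 4 ≡ 4 (mod 24), not 14.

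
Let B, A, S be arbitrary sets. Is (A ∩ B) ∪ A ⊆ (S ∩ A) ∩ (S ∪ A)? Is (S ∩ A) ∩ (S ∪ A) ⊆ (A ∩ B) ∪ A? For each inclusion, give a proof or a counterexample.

(⊆) This inclusion fails. Take B = ∅, A = {1}, S = ∅; then 1 ∈ (A ∩ B) ∪ A but 1 ∉ (S ∩ A) ∩ (S ∪ A).

(⊇) Let x ∈ (S ∩ A) ∩ (S ∪ A). Then either x ∈ A ∩ S and x ∉ B; or x ∈ B ∩ A ∩ S. In each case x ∈ (A ∩ B) ∪ A, so (S ∩ A) ∩ (S ∪ A) ⊆ (A ∩ B) ∪ A.

(⊆) fails; (⊇) holds.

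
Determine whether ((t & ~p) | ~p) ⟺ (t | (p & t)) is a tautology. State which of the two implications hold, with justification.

Neither implication holds.

[⇒] This fails. Under t = F, p = F, the left side is true but the right side is false.

[⇐] This fails. Under t = T, p = T, the left side is false but the right side is true.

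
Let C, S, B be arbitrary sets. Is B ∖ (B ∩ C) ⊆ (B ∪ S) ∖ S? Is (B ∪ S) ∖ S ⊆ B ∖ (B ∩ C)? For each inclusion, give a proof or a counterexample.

(⊆) fails and (⊇) fails.

(⊆) This inclusion fails. Take C = ∅, S = {1}, B = {1}; then 1 ∈ B ∖ (B ∩ C) but 1 ∉ (B ∪ S) ∖ S.

(⊇) This inclusion fails. Take C = {1}, S = ∅, B = {1}; then 1 ∈ (B ∪ S) ∖ S but 1 ∉ B ∖ (B ∩ C).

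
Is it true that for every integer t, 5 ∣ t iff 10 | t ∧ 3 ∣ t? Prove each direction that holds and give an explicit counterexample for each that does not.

[⇐] Suppose 10 ∣ t and 3 ∣ t. Any common multiple of 10 and 3 is a multiple of their lcm; here gcd(10, 3) = 1, so lcm(10, 3) = 10·3 = 30, so 30 ∣ t. Since 5 ∣ 30, it follows that 5 ∣ t.

[⇒] This fails: take t = 5. Certainly 5 ∣ 5, but 10 ∤ 5.

(⇒) fails; (⇐) holds.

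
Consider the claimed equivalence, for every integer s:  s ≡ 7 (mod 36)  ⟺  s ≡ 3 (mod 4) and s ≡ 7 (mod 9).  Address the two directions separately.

The biconditional holds.

(→) Suppose s ≡ 7 (mod 36); write s = 36j + 7. Since 4 ∣ 36, reducing mod 4 gives s ≡ 7 ≡ 3 (mod 4); since 9 ∣ 36, reducing mod 9 gives s ≡ 7 (mod 9).

(←) Conversely, if s ≡ 3 (mod 4) and s ≡ 7 (mod 9), then by the Chinese remainder theorem s ≡ 7 (mod 36). This is exactly s ≡ 7 (mod 36).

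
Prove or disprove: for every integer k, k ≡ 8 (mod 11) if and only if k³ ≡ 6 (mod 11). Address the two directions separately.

Equivalent; both directions hold.

[⇐] Suppose k³ ≡ 6 (mod 11). The only residue r in {0, …, 10} with r³ ≡ 6 (mod 11) is r = 8, so k ≡ 8 (mod 11).

[⇒] Suppose k ≡ 8 (mod 11). Write k = 11j + 8. Then (11j + 8)³ = 1331j³ + 2904j² + 2112j + 512 = 11(121j³ + 264j² + 192j + 46) + 6, so k³ ≡ 6 (mod 11).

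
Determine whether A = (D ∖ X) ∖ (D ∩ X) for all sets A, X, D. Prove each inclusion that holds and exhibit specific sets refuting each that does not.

(⊆) fails and (⊇) fails.

Forward inclusion. This inclusion fails. Take A = {1}, X = ∅, D = ∅; then 1 ∈ A but 1 ∉ (D ∖ X) ∖ (D ∩ X).

Reverse inclusion. This inclusion fails. Take A = ∅, X = ∅, D = {1}; then 1 ∈ (D ∖ X) ∖ (D ∩ X) but 1 ∉ A.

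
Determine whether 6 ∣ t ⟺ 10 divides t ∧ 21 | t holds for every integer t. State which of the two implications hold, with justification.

The forward direction fails; the converse holds.

(⇒) This fails: take t = 6. Certainly 6 ∣ 6, but 10 ∤ 6.

(⇐) Suppose 10 ∣ t and 21 ∣ t. Any common multiple of 10 and 21 is a multiple of their lcm; here gcd(10, 21) = 1, so lcm(10, 21) = 10·21 = 210, so 210 ∣ t. Since 6 ∣ 210, it follows that 6 ∣ t.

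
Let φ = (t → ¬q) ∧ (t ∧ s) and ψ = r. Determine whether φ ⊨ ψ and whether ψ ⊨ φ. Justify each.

Neither implication holds.

[⇒] This fails. Under r = F, q = F, s = T, t = T, the left side is true but the right side is false.

[⇐] This fails. Under r = T, q = F, s = F, t = F, the left side is false but the right side is true.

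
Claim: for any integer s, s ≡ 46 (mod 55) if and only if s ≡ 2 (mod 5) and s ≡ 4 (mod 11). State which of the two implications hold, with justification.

Forward direction. This fails: s = 46 gives 46 ≡ 46 (mod 55) but 46 ≡ 1 (mod 5), so the conjunction on the right does not hold.

Converse. This fails: s = 37 satisfies both congruences on the right (37 ≡ 2 mod 5 and 37 ≡ 4 mod 11) yet 37 ≡ 37 (mod 55), not 46.

(⇒) fails and (⇐) fails.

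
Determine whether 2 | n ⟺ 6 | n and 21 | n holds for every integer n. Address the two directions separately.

The forward direction fails; the converse holds.

(→) This fails: take n = 2. Certainly 2 ∣ 2, but 6 ∤ 2.

(←) Suppose 6 ∣ n and 21 ∣ n. Any common multiple of 6 and 21 is a multiple of their lcm; here lcm(6, 21) = 6·21/gcd(6, 21) = 126/3 = 42, so 42 ∣ n. Since 2 ∣ 42, it follows that 2 ∣ n.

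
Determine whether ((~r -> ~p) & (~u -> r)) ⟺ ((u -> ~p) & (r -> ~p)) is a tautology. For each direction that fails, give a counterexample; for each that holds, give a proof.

(→) This fails. Under u = F, r = T, p = T, the left side is true but the right side is false.

(←) This fails. Under u = F, r = F, p = F, the left side is false but the right side is true.

Neither implication holds.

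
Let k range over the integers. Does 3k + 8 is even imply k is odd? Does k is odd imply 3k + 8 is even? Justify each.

[⇒] This fails: k = 0 gives 3k + 8 = 8, which is even, but 0 is even, not odd.

[⇐] This also fails: k = 3 is odd, but 3k + 8 = 17 is odd, not even.

Neither implication holds.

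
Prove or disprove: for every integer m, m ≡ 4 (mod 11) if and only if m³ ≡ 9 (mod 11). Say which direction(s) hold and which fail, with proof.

Forward direction. Suppose m ≡ 4 (mod 11). Write m = 11j + 4. Then (11j + 4)³ = 1331j³ + 1452j² + 528j + 64 = 11(121j³ + 132j² + 48j + 5) + 9, so m³ ≡ 9 (mod 11).

Converse. Suppose m³ ≡ 9 (mod 11). The only residue r in {0, …, 10} with r³ ≡ 9 (mod 11) is r = 4, so m ≡ 4 (mod 11).

Both implications hold.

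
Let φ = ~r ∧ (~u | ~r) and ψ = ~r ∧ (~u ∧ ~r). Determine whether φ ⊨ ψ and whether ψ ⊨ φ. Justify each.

(→) This fails. Under u = T, r = F, the left side is true but the right side is false.

(←) Assume the antecedent. If u is true, the antecedent cannot hold. If u is false, the antecedent forces (u = F, r = F), and ~r ∧ (~u | ~r) holds there. Either way ~r ∧ (~u | ~r) holds.

Only the converse holds.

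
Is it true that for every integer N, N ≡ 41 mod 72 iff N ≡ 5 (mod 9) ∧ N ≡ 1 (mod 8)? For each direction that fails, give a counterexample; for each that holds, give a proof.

The biconditional holds.

(⟸) If N ≡ 5 (mod 9) and N ≡ 1 (mod 8), then by the Chinese remainder theorem N ≡ 41 (mod 72). This is exactly N ≡ 41 (mod 72).

(⟹) Suppose N ≡ 41 (mod 72); write N = 72j + 41. Since 9 ∣ 72, reducing mod 9 gives N ≡ 41 ≡ 5 (mod 9); since 8 ∣ 72, reducing mod 8 gives N ≡ 41 ≡ 1 (mod 8).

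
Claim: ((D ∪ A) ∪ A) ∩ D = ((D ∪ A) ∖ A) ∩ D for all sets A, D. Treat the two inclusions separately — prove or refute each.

Forward inclusion. This inclusion fails. Take A = {1}, D = {1}; then 1 ∈ ((D ∪ A) ∪ A) ∩ D but 1 ∉ ((D ∪ A) ∖ A) ∩ D.

Reverse inclusion. Let x ∈ ((D ∪ A) ∖ A) ∩ D. Then x ∈ D and x ∉ A, from which x ∈ ((D ∪ A) ∪ A) ∩ D.

Only the reverse inclusion holds.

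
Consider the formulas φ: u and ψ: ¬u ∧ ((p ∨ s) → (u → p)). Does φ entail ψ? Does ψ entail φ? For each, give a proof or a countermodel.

(⟹) This fails. Under s = F, u = T, p = F, the left side is true but the right side is false.

(⟸) This fails. Under s = F, u = F, p = F, the left side is false but the right side is true.

Neither direction holds.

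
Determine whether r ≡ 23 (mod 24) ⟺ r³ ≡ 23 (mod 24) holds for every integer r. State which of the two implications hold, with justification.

Both directions hold; the statement is true.

[⇒] Suppose r ≡ 23 (mod 24). Write r = 24j + 23. Then (24j + 23)³ = 13824j³ + 39744j² + 38088j + 12167 = 24(576j³ + 1656j² + 1587j + 506) + 23, so r³ ≡ 23 (mod 24).

[⇐] Conversely, suppose r³ ≡ 23 (mod 24). The only residue r in {0, …, 23} with r³ ≡ 23 (mod 24) is r = 23, so r ≡ 23 (mod 24).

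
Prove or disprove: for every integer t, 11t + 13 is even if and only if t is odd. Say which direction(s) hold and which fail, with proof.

[⇒] Suppose 11t + 13 is even. Since 11 is odd, 11t and t have the same parity, so 11t + 13 ≡ t + 13 (mod 2). As 13 is odd, 11t + 13 is even exactly when t is odd. Thus t is odd.

[⇐] Conversely, suppose t is odd; write t = 2j + 1. Then 11t + 13 = 11·(2j + 1) + 13 = 2·11j + 24, which is even.

Both directions hold; the statement is true.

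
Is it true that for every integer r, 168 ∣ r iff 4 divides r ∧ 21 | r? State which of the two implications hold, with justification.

Only the forward implication holds.

(⟹) If 168 ∣ r, write r = 168q. Since 168 = 42·4, r = 4·(42q), so 4 ∣ r; and since 168 = 8·21, r = 21·(8q), so 21 ∣ r.

(⟸) This fails: take r = 84. Both 4 ∣ 84 and 21 ∣ 84, yet 84 is not a multiple of 168 (since 84 = 0·168 + 84), so 168 ∤ 84.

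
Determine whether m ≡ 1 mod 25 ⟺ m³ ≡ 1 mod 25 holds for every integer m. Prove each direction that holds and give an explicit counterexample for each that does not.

Both directions hold; the statement is true.

Forward direction. Suppose m ≡ 1 mod 25. Write m = 25j + 1. Then (25j + 1)³ = 15625j³ + 1875j² + 75j + 1 = 25(625j³ + 75j² + 3j) + 1, so m³ ≡ 1 (mod 25).

Converse. Suppose m³ ≡ 1 (mod 25). The only residue r in {0, …, 24} with r³ ≡ 1 (mod 25) is r = 1, so m ≡ 1 (mod 25).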